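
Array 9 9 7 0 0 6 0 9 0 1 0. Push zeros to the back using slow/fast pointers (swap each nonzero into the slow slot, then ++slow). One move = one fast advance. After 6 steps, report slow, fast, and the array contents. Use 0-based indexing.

(s=0,f=0) a[fast]=9≠0 swap→a[0]=9 → slow++,fast++
(s=1,f=1) a[fast]=9≠0 swap→a[1]=9 → slow++,fast++
(s=2,f=2) a[fast]=7≠0 swap→a[2]=7 → slow++,fast++
(s=3,f=3) a[fast]=0 → fast++
(s=3,f=4) a[fast]=0 → fast++
(s=3,f=5) a[fast]=6≠0 swap→a[3]=6 → slow++,fast++

slow=4, fast=6, a=[9, 9, 7, 6, 0, 0, 0, 9, 0, 1, 0]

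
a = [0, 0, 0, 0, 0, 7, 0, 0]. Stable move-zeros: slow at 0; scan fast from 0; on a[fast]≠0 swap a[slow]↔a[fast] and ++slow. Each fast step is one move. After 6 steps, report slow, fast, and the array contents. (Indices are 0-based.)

(s=0,f=0) a[fast]=0 → fast++
(s=0,f=1) a[fast]=0 → fast++
(s=0,f=2) a[fast]=0 → fast++
(s=0,f=3) a[fast]=0 → fast++
(s=0,f=4) a[fast]=0 → fast++
(s=0,f=5) a[fast]=7≠0 swap→a[0]=7 → slow++,fast++

slow=1, fast=6, a=[7, 0, 0, 0, 0, 0, 0, 0]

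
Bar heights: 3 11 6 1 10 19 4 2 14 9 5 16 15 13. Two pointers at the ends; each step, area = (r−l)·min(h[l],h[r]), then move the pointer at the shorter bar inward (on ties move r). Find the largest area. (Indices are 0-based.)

l=0 r=13: min(3,13)*13=39 best=39 *, l++
l=1 r=13: min(11,13)*12=132 best=132 *, l++
l=2 r=13: min(6,13)*11=66 best=132, l++
l=3 r=13: min(1,13)*10=10 best=132, l++
l=4 r=13: min(10,13)*9=90 best=132, l++
l=5 r=13: min(19,13)*8=104 best=132, r--
l=5 r=12: min(19,15)*7=105 best=132, r--
l=5 r=11: min(19,16)*6=96 best=132, r--
l=5 r=10: min(19,5)*5=25 best=132, r--
l=5 r=9: min(19,9)*4=36 best=132, r--
l=5 r=8: min(19,14)*3=42 best=132, r--
l=5 r=7: min(19,2)*2=4 best=132, r--
l=5 r=6: min(19,4)*1=4 best=132, r--

max area = 132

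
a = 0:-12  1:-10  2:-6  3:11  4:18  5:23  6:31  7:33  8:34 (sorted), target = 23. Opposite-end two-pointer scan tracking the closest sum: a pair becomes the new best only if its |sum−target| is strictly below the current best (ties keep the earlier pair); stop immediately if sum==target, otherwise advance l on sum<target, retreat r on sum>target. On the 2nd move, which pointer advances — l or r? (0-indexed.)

l=0 r=8: -12+34=22 d=1 *, l++
l=1 r=8: -10+34=24 d=1, r--

r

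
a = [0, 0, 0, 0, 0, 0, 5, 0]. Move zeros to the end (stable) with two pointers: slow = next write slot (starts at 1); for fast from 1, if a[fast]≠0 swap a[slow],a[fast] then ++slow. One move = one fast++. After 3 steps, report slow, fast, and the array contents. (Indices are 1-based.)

slow=1, fast=4, a=[0, 0, 0, 0, 0, 0, 5, 0]

slow=1 fast=1: a[fast]=0, fast++
slow=1 fast=2: a[fast]=0, fast++
slow=1 fast=3: a[fast]=0, fast++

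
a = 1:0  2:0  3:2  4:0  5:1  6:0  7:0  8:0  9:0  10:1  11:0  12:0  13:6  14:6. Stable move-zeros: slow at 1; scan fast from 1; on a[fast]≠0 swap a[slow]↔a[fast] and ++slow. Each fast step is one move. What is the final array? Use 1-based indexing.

[2, 1, 1, 6, 6, 0, 0, 0, 0, 0, 0, 0, 0, 0]

slow=1 fast=1: a[fast]=0, fast++
slow=1 fast=2: a[fast]=0, fast++
slow=1 fast=3: a[fast]=2≠0 swap→a[1]=2, slow++,fast++
slow=2 fast=4: a[fast]=0, fast++
slow=2 fast=5: a[fast]=1≠0 swap→a[2]=1, slow++,fast++
slow=3 fast=6: a[fast]=0, fast++
slow=3 fast=7: a[fast]=0, fast++
slow=3 fast=8: a[fast]=0, fast++
slow=3 fast=9: a[fast]=0, fast++
slow=3 fast=10: a[fast]=1≠0 swap→a[3]=1, slow++,fast++
slow=4 fast=11: a[fast]=0, fast++
slow=4 fast=12: a[fast]=0, fast++
slow=4 fast=13: a[fast]=6≠0 swap→a[4]=6, slow++,fast++
slow=5 fast=14: a[fast]=6≠0 swap→a[5]=6, slow++,fast++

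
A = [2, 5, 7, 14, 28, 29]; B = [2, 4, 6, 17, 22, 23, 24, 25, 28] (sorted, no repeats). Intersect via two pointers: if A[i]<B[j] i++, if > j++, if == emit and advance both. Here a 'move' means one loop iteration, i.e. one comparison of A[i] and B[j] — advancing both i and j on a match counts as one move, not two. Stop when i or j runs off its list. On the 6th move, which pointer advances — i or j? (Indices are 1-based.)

[i=1,j=1] 2==2 emit → i++,j++
[i=2,j=2] 5>4 → j++
[i=2,j=3] 5<6 → i++
[i=3,j=3] 7>6 → j++
[i=3,j=4] 7<17 → i++
[i=4,j=4] 14<17 → i++

i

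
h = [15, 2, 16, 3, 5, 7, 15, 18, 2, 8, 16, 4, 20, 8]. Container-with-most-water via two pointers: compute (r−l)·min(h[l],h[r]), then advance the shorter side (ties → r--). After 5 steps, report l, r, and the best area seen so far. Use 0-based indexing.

l=0 r=13: min(15,8)*13=104 best=104 *, r--
l=0 r=12: min(15,20)*12=180 best=180 *, l++
l=1 r=12: min(2,20)*11=22 best=180, l++
l=2 r=12: min(16,20)*10=160 best=180, l++
l=3 r=12: min(3,20)*9=27 best=180, l++

l=4, r=12, best area=180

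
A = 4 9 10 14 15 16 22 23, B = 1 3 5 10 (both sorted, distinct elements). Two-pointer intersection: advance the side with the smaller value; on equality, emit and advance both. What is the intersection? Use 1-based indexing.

intersection = [10]

[i=1,j=1] 4>1 → j++
[i=1,j=2] 4>3 → j++
[i=1,j=3] 4<5 → i++
[i=2,j=3] 9>5 → j++
[i=2,j=4] 9<10 → i++
[i=3,j=4] 10==10 emit → i++,j++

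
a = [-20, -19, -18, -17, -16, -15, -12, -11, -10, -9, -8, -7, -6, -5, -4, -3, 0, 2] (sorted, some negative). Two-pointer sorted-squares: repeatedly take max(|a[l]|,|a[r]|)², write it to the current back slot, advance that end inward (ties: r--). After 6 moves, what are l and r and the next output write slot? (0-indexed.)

l=6, r=17, next write slot=11

[0,17] |-20|>|2| out[17]=400 → l++
[1,17] |-19|>|2| out[16]=361 → l++
[2,17] |-18|>|2| out[15]=324 → l++
[3,17] |-17|>|2| out[14]=289 → l++
[4,17] |-16|>|2| out[13]=256 → l++
[5,17] |-15|>|2| out[12]=225 → l++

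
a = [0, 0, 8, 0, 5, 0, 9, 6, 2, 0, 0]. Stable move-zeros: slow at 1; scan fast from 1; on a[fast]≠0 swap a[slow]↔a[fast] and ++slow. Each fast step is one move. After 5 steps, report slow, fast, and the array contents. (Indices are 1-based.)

slow=3, fast=6, a=[8, 5, 0, 0, 0, 0, 9, 6, 2, 0, 0]

(s=1,f=1) a[fast]=0 → fast++
(s=1,f=2) a[fast]=0 → fast++
(s=1,f=3) a[fast]=8≠0 swap→a[1]=8 → slow++,fast++
(s=2,f=4) a[fast]=0 → fast++
(s=2,f=5) a[fast]=5≠0 swap→a[2]=5 → slow++,fast++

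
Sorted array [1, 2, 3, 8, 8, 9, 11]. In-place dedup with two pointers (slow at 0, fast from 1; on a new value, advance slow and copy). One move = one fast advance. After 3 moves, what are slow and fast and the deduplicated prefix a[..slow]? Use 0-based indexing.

slow=0 fast=1: a[fast]=2≠a[slow]=1 write a[1]=2, slow++,fast++
slow=1 fast=2: a[fast]=3≠a[slow]=2 write a[2]=3, slow++,fast++
slow=2 fast=3: a[fast]=8≠a[slow]=3 write a[3]=8, slow++,fast++

slow=3, fast=4, prefix=[1, 2, 3, 8]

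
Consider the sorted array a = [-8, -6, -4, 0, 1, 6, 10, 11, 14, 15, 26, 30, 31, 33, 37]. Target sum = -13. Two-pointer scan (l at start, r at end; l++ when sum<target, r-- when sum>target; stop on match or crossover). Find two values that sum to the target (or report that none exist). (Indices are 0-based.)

l=0 r=14: -8+37=29 >-13, r--
l=0 r=13: -8+33=25 >-13, r--
l=0 r=12: -8+31=23 >-13, r--
l=0 r=11: -8+30=22 >-13, r--
l=0 r=10: -8+26=18 >-13, r--
l=0 r=9: -8+15=7 >-13, r--
l=0 r=8: -8+14=6 >-13, r--
l=0 r=7: -8+11=3 >-13, r--
l=0 r=6: -8+10=2 >-13, r--
l=0 r=5: -8+6=-2 >-13, r--
l=0 r=4: -8+1=-7 >-13, r--
l=0 r=3: -8+0=-8 >-13, r--
l=0 r=2: -8+-4=-12 >-13, r--
l=0 r=1: -8+-6=-14 <-13, l++

no pair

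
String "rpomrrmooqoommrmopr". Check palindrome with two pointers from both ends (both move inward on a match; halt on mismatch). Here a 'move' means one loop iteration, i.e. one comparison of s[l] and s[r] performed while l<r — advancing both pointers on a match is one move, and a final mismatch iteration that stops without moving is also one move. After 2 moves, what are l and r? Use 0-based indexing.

l=2, r=16

[0,18] 'r'=='r' → l++,r--
[1,17] 'p'=='p' → l++,r--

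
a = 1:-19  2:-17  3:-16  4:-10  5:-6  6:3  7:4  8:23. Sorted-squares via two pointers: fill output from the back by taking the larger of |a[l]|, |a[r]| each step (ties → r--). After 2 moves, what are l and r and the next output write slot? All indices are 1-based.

l=1 r=8: |-19|<=|23| out[8]=529, r--
l=1 r=7: |-19|>|4| out[7]=361, l++

l=2, r=7, next write slot=6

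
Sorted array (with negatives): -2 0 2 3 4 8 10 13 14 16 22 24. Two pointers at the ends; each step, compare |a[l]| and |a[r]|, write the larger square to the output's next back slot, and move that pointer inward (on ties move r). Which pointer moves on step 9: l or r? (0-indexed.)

[0,11] |-2|<=|24| out[11]=576 → r--
[0,10] |-2|<=|22| out[10]=484 → r--
[0,9] |-2|<=|16| out[9]=256 → r--
[0,8] |-2|<=|14| out[8]=196 → r--
[0,7] |-2|<=|13| out[7]=169 → r--
[0,6] |-2|<=|10| out[6]=100 → r--
[0,5] |-2|<=|8| out[5]=64 → r--
[0,4] |-2|<=|4| out[4]=16 → r--
[0,3] |-2|<=|3| out[3]=9 → r--

r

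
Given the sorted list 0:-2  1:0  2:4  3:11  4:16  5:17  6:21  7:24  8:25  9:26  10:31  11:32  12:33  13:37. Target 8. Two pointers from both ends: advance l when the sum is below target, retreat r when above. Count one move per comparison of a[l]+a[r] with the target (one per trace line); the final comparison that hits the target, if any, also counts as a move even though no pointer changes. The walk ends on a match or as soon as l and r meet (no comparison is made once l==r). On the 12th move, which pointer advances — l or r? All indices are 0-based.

l=0 r=13: -2+37=35 >8, r--
l=0 r=12: -2+33=31 >8, r--
l=0 r=11: -2+32=30 >8, r--
l=0 r=10: -2+31=29 >8, r--
l=0 r=9: -2+26=24 >8, r--
l=0 r=8: -2+25=23 >8, r--
l=0 r=7: -2+24=22 >8, r--
l=0 r=6: -2+21=19 >8, r--
l=0 r=5: -2+17=15 >8, r--
l=0 r=4: -2+16=14 >8, r--
l=0 r=3: -2+11=9 >8, r--
l=0 r=2: -2+4=2 <8, l++

l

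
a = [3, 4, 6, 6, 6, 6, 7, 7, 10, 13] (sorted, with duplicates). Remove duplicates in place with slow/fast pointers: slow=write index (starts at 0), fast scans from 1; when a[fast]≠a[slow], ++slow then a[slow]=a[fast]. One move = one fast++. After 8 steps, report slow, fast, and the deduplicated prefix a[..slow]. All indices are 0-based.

(s=0,f=1) a[fast]=4≠a[slow]=3 write a[1]=4 → slow++,fast++
(s=1,f=2) a[fast]=6≠a[slow]=4 write a[2]=6 → slow++,fast++
(s=2,f=3) a[fast]=6=a[slow] dup → fast++
(s=2,f=4) a[fast]=6=a[slow] dup → fast++
(s=2,f=5) a[fast]=6=a[slow] dup → fast++
(s=2,f=6) a[fast]=7≠a[slow]=6 write a[3]=7 → slow++,fast++
(s=3,f=7) a[fast]=7=a[slow] dup → fast++
(s=3,f=8) a[fast]=10≠a[slow]=7 write a[4]=10 → slow++,fast++

slow=4, fast=9, prefix=[3, 4, 6, 7, 10]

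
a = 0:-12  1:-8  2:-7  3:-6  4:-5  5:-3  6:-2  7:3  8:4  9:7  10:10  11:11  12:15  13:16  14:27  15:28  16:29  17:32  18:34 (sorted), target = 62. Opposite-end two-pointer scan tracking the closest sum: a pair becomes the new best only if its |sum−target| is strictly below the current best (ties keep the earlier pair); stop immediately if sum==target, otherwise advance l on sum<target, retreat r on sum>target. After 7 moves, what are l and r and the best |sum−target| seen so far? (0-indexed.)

l=7, r=18, best |Δ|=30

l=0 r=18: -12+34=22 d=40 *, l++
l=1 r=18: -8+34=26 d=36 *, l++
l=2 r=18: -7+34=27 d=35 *, l++
l=3 r=18: -6+34=28 d=34 *, l++
l=4 r=18: -5+34=29 d=33 *, l++
l=5 r=18: -3+34=31 d=31 *, l++
l=6 r=18: -2+34=32 d=30 *, l++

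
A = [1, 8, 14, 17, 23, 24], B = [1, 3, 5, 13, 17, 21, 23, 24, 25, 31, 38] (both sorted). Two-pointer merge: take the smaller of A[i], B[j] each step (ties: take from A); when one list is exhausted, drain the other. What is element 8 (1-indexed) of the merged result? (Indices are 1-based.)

i=1 j=1: A[i]=1<=B[j]=1 take 1, i++
i=2 j=1: A[i]=8>B[j]=1 take 1, j++
i=2 j=2: A[i]=8>B[j]=3 take 3, j++
i=2 j=3: A[i]=8>B[j]=5 take 5, j++
i=2 j=4: A[i]=8<=B[j]=13 take 8, i++
i=3 j=4: A[i]=14>B[j]=13 take 13, j++
i=3 j=5: A[i]=14<=B[j]=17 take 14, i++
i=4 j=5: A[i]=17<=B[j]=17 take 17, i++
i=5 j=5: A[i]=23>B[j]=17 take 17, j++
i=5 j=6: A[i]=23>B[j]=21 take 21, j++
i=5 j=7: A[i]=23<=B[j]=23 take 23, i++
i=6 j=7: A[i]=24>B[j]=23 take 23, j++
i=6 j=8: A[i]=24<=B[j]=24 take 24, i++
i=7 j=8: A done, take B[j]=24, j++
i=7 j=9: A done, take B[j]=25, j++
i=7 j=10: A done, take B[j]=31, j++
i=7 j=11: A done, take B[j]=38, j++

merged[8] = 17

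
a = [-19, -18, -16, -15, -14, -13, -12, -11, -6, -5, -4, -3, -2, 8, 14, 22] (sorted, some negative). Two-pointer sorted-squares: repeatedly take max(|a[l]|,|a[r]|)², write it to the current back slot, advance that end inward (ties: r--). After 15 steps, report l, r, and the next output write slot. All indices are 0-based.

l=12, r=12, next write slot=0

[0,15] |-19|<=|22| out[15]=484 → r--
[0,14] |-19|>|14| out[14]=361 → l++
[1,14] |-18|>|14| out[13]=324 → l++
[2,14] |-16|>|14| out[12]=256 → l++
[3,14] |-15|>|14| out[11]=225 → l++
[4,14] |-14|<=|14| out[10]=196 → r--
[4,13] |-14|>|8| out[9]=196 → l++
[5,13] |-13|>|8| out[8]=169 → l++
[6,13] |-12|>|8| out[7]=144 → l++
[7,13] |-11|>|8| out[6]=121 → l++
[8,13] |-6|<=|8| out[5]=64 → r--
[8,12] |-6|>|-2| out[4]=36 → l++
[9,12] |-5|>|-2| out[3]=25 → l++
[10,12] |-4|>|-2| out[2]=16 → l++
[11,12] |-3|>|-2| out[1]=9 → l++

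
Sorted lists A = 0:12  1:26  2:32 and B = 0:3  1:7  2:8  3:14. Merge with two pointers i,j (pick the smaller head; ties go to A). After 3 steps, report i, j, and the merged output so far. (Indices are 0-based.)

i=0 j=0: A[i]=12>B[j]=3 take 3, j++
i=0 j=1: A[i]=12>B[j]=7 take 7, j++
i=0 j=2: A[i]=12>B[j]=8 take 8, j++

i=0, j=3, merged so far=[3, 7, 8]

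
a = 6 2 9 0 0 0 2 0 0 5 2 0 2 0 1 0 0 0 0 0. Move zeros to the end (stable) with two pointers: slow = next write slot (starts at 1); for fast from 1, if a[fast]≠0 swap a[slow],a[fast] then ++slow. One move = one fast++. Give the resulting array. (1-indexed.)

[6, 2, 9, 2, 5, 2, 2, 1, 0, 0, 0, 0, 0, 0, 0, 0, 0, 0, 0, 0]

(s=1,f=1) a[fast]=6≠0 swap→a[1]=6 → slow++,fast++
(s=2,f=2) a[fast]=2≠0 swap→a[2]=2 → slow++,fast++
(s=3,f=3) a[fast]=9≠0 swap→a[3]=9 → slow++,fast++
(s=4,f=4) a[fast]=0 → fast++
(s=4,f=5) a[fast]=0 → fast++
(s=4,f=6) a[fast]=0 → fast++
(s=4,f=7) a[fast]=2≠0 swap→a[4]=2 → slow++,fast++
(s=5,f=8) a[fast]=0 → fast++
(s=5,f=9) a[fast]=0 → fast++
(s=5,f=10) a[fast]=5≠0 swap→a[5]=5 → slow++,fast++
(s=6,f=11) a[fast]=2≠0 swap→a[6]=2 → slow++,fast++
(s=7,f=12) a[fast]=0 → fast++
(s=7,f=13) a[fast]=2≠0 swap→a[7]=2 → slow++,fast++
(s=8,f=14) a[fast]=0 → fast++
(s=8,f=15) a[fast]=1≠0 swap→a[8]=1 → slow++,fast++
(s=9,f=16) a[fast]=0 → fast++
(s=9,f=17) a[fast]=0 → fast++
(s=9,f=18) a[fast]=0 → fast++
(s=9,f=19) a[fast]=0 → fast++
(s=9,f=20) a[fast]=0 → fast++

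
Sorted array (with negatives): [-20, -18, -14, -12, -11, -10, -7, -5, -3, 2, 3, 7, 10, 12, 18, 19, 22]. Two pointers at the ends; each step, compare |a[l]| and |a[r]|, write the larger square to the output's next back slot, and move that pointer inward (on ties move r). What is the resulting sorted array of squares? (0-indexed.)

[0,16] |-20|<=|22| out[16]=484 → r--
[0,15] |-20|>|19| out[15]=400 → l++
[1,15] |-18|<=|19| out[14]=361 → r--
[1,14] |-18|<=|18| out[13]=324 → r--
[1,13] |-18|>|12| out[12]=324 → l++
[2,13] |-14|>|12| out[11]=196 → l++
[3,13] |-12|<=|12| out[10]=144 → r--
[3,12] |-12|>|10| out[9]=144 → l++
[4,12] |-11|>|10| out[8]=121 → l++
[5,12] |-10|<=|10| out[7]=100 → r--
[5,11] |-10|>|7| out[6]=100 → l++
[6,11] |-7|<=|7| out[5]=49 → r--
[6,10] |-7|>|3| out[4]=49 → l++
[7,10] |-5|>|3| out[3]=25 → l++
[8,10] |-3|<=|3| out[2]=9 → r--
[8,9] |-3|>|2| out[1]=9 → l++
[9,9] |2|<=|2| out[0]=4 → r--

[4, 9, 9, 25, 49, 49, 100, 100, 121, 144, 144, 196, 324, 324, 361, 400, 484]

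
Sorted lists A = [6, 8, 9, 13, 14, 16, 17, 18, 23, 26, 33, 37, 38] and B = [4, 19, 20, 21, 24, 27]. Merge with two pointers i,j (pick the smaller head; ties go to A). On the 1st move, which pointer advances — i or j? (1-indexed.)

[i=1,j=1] A[i]=6>B[j]=4 take 4 → j++

j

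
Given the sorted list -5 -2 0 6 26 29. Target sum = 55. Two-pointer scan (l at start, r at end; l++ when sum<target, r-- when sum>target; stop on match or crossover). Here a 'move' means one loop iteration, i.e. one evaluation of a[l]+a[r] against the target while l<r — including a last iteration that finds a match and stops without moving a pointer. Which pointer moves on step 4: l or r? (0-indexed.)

l

[0,5] -5+29=24 <55 → l++
[1,5] -2+29=27 <55 → l++
[2,5] 0+29=29 <55 → l++
[3,5] 6+29=35 <55 → l++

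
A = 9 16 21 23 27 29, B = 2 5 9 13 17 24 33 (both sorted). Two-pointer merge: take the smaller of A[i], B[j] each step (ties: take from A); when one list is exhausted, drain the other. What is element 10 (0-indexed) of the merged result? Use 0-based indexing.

merged[10] = 27

i=0 j=0: A[i]=9>B[j]=2 take 2, j++
i=0 j=1: A[i]=9>B[j]=5 take 5, j++
i=0 j=2: A[i]=9<=B[j]=9 take 9, i++
i=1 j=2: A[i]=16>B[j]=9 take 9, j++
i=1 j=3: A[i]=16>B[j]=13 take 13, j++
i=1 j=4: A[i]=16<=B[j]=17 take 16, i++
i=2 j=4: A[i]=21>B[j]=17 take 17, j++
i=2 j=5: A[i]=21<=B[j]=24 take 21, i++
i=3 j=5: A[i]=23<=B[j]=24 take 23, i++
i=4 j=5: A[i]=27>B[j]=24 take 24, j++
i=4 j=6: A[i]=27<=B[j]=33 take 27, i++
i=5 j=6: A[i]=29<=B[j]=33 take 29, i++
i=6 j=6: A done, take B[j]=33, j++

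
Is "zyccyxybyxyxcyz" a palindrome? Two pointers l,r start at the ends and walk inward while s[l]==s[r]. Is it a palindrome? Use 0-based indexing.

l=0 r=14: 'z'=='z', l++,r--
l=1 r=13: 'y'=='y', l++,r--
l=2 r=12: 'c'=='c', l++,r--
l=3 r=11: 'c'!='x', stop

not a palindrome (mismatch at 3,11)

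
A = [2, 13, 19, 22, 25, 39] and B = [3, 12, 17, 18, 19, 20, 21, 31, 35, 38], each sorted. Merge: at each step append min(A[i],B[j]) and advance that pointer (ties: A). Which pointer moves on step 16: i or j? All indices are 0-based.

i=0 j=0: A[i]=2<=B[j]=3 take 2, i++
i=1 j=0: A[i]=13>B[j]=3 take 3, j++
i=1 j=1: A[i]=13>B[j]=12 take 12, j++
i=1 j=2: A[i]=13<=B[j]=17 take 13, i++
i=2 j=2: A[i]=19>B[j]=17 take 17, j++
i=2 j=3: A[i]=19>B[j]=18 take 18, j++
i=2 j=4: A[i]=19<=B[j]=19 take 19, i++
i=3 j=4: A[i]=22>B[j]=19 take 19, j++
i=3 j=5: A[i]=22>B[j]=20 take 20, j++
i=3 j=6: A[i]=22>B[j]=21 take 21, j++
i=3 j=7: A[i]=22<=B[j]=31 take 22, i++
i=4 j=7: A[i]=25<=B[j]=31 take 25, i++
i=5 j=7: A[i]=39>B[j]=31 take 31, j++
i=5 j=8: A[i]=39>B[j]=35 take 35, j++
i=5 j=9: A[i]=39>B[j]=38 take 38, j++
i=5 j=10: B done, take A[i]=39, i++

i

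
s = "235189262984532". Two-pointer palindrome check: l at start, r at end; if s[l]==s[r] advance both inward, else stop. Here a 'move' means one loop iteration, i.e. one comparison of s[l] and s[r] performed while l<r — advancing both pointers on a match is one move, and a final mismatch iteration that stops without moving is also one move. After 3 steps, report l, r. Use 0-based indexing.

[0,14] '2'=='2' → l++,r--
[1,13] '3'=='3' → l++,r--
[2,12] '5'=='5' → l++,r--

l=3, r=11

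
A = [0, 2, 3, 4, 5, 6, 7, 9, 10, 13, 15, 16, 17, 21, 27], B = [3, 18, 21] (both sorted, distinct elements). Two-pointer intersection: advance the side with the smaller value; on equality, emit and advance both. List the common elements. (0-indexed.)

intersection = [3, 21]

i=0 j=0: 0<3, i++
i=1 j=0: 2<3, i++
i=2 j=0: 3==3 emit, i++,j++
i=3 j=1: 4<18, i++
i=4 j=1: 5<18, i++
i=5 j=1: 6<18, i++
i=6 j=1: 7<18, i++
i=7 j=1: 9<18, i++
i=8 j=1: 10<18, i++
i=9 j=1: 13<18, i++
i=10 j=1: 15<18, i++
i=11 j=1: 16<18, i++
i=12 j=1: 17<18, i++
i=13 j=1: 21>18, j++
i=13 j=2: 21==21 emit, i++,j++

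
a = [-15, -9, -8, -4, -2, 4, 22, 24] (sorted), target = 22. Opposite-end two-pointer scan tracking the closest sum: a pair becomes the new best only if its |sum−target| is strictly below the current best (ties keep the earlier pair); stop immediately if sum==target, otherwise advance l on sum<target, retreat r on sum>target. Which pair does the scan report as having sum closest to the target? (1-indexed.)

[1,8] -15+24=9 d=13 * → l++
[2,8] -9+24=15 d=7 * → l++
[3,8] -8+24=16 d=6 * → l++
[4,8] -4+24=20 d=2 * → l++
[5,8] -2+24=22 d=0 * → stop

pair (-2, 24) with sum 22 (|Δ|=0)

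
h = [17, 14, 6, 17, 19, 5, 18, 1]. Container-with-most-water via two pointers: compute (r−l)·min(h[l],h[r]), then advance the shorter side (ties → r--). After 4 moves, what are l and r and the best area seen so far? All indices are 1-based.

l=4, r=7, best area=102

[1,8] min(17,1)*7=7 best=7 * → r--
[1,7] min(17,18)*6=102 best=102 * → l++
[2,7] min(14,18)*5=70 best=102 → l++
[3,7] min(6,18)*4=24 best=102 → l++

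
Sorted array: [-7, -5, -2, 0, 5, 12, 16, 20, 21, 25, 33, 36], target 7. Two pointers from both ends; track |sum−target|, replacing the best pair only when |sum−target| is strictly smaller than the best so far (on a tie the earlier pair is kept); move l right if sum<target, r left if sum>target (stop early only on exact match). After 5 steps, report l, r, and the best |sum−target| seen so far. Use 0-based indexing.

l=0, r=6, best |Δ|=6

l=0 r=11: -7+36=29 d=22 *, r--
l=0 r=10: -7+33=26 d=19 *, r--
l=0 r=9: -7+25=18 d=11 *, r--
l=0 r=8: -7+21=14 d=7 *, r--
l=0 r=7: -7+20=13 d=6 *, r--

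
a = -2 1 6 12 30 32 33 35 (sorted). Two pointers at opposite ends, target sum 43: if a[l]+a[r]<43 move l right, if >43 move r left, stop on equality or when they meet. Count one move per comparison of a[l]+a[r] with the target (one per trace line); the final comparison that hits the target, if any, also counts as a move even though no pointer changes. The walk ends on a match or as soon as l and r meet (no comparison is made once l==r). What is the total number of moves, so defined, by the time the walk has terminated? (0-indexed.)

l=0 r=7: -2+35=33 <43, l++
l=1 r=7: 1+35=36 <43, l++
l=2 r=7: 6+35=41 <43, l++
l=3 r=7: 12+35=47 >43, r--
l=3 r=6: 12+33=45 >43, r--
l=3 r=5: 12+32=44 >43, r--
l=3 r=4: 12+30=42 <43, l++

7 moves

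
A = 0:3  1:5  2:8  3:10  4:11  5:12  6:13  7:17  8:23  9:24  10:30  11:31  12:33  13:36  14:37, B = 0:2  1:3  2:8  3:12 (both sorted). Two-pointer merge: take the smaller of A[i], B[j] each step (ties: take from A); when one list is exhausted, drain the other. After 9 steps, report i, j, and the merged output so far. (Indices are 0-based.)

i=6, j=3, merged so far=[2, 3, 3, 5, 8, 8, 10, 11, 12]

i=0 j=0: A[i]=3>B[j]=2 take 2, j++
i=0 j=1: A[i]=3<=B[j]=3 take 3, i++
i=1 j=1: A[i]=5>B[j]=3 take 3, j++
i=1 j=2: A[i]=5<=B[j]=8 take 5, i++
i=2 j=2: A[i]=8<=B[j]=8 take 8, i++
i=3 j=2: A[i]=10>B[j]=8 take 8, j++
i=3 j=3: A[i]=10<=B[j]=12 take 10, i++
i=4 j=3: A[i]=11<=B[j]=12 take 11, i++
i=5 j=3: A[i]=12<=B[j]=12 take 12, i++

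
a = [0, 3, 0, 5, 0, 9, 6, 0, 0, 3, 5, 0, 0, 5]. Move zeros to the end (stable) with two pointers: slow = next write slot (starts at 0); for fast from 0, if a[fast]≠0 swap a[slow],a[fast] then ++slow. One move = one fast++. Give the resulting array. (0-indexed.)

(s=0,f=0) a[fast]=0 → fast++
(s=0,f=1) a[fast]=3≠0 swap→a[0]=3 → slow++,fast++
(s=1,f=2) a[fast]=0 → fast++
(s=1,f=3) a[fast]=5≠0 swap→a[1]=5 → slow++,fast++
(s=2,f=4) a[fast]=0 → fast++
(s=2,f=5) a[fast]=9≠0 swap→a[2]=9 → slow++,fast++
(s=3,f=6) a[fast]=6≠0 swap→a[3]=6 → slow++,fast++
(s=4,f=7) a[fast]=0 → fast++
(s=4,f=8) a[fast]=0 → fast++
(s=4,f=9) a[fast]=3≠0 swap→a[4]=3 → slow++,fast++
(s=5,f=10) a[fast]=5≠0 swap→a[5]=5 → slow++,fast++
(s=6,f=11) a[fast]=0 → fast++
(s=6,f=12) a[fast]=0 → fast++
(s=6,f=13) a[fast]=5≠0 swap→a[6]=5 → slow++,fast++

[3, 5, 9, 6, 3, 5, 5, 0, 0, 0, 0, 0, 0, 0]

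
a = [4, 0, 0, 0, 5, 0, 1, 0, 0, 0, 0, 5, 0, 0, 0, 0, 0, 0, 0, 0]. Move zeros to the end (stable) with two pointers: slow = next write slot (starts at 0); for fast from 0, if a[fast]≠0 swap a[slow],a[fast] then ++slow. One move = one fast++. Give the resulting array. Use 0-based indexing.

[4, 5, 1, 5, 0, 0, 0, 0, 0, 0, 0, 0, 0, 0, 0, 0, 0, 0, 0, 0]

slow=0 fast=0: a[fast]=4≠0 swap→a[0]=4, slow++,fast++
slow=1 fast=1: a[fast]=0, fast++
slow=1 fast=2: a[fast]=0, fast++
slow=1 fast=3: a[fast]=0, fast++
slow=1 fast=4: a[fast]=5≠0 swap→a[1]=5, slow++,fast++
slow=2 fast=5: a[fast]=0, fast++
slow=2 fast=6: a[fast]=1≠0 swap→a[2]=1, slow++,fast++
slow=3 fast=7: a[fast]=0, fast++
slow=3 fast=8: a[fast]=0, fast++
slow=3 fast=9: a[fast]=0, fast++
slow=3 fast=10: a[fast]=0, fast++
slow=3 fast=11: a[fast]=5≠0 swap→a[3]=5, slow++,fast++
slow=4 fast=12: a[fast]=0, fast++
slow=4 fast=13: a[fast]=0, fast++
slow=4 fast=14: a[fast]=0, fast++
slow=4 fast=15: a[fast]=0, fast++
slow=4 fast=16: a[fast]=0, fast++
slow=4 fast=17: a[fast]=0, fast++
slow=4 fast=18: a[fast]=0, fast++
slow=4 fast=19: a[fast]=0, fast++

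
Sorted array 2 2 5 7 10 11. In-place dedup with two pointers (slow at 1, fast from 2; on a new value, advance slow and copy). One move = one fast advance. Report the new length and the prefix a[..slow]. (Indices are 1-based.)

(s=1,f=2) a[fast]=2=a[slow] dup → fast++
(s=1,f=3) a[fast]=5≠a[slow]=2 write a[2]=5 → slow++,fast++
(s=2,f=4) a[fast]=7≠a[slow]=5 write a[3]=7 → slow++,fast++
(s=3,f=5) a[fast]=10≠a[slow]=7 write a[4]=10 → slow++,fast++
(s=4,f=6) a[fast]=11≠a[slow]=10 write a[5]=11 → slow++,fast++

length 5; prefix = [2, 5, 7, 10, 11]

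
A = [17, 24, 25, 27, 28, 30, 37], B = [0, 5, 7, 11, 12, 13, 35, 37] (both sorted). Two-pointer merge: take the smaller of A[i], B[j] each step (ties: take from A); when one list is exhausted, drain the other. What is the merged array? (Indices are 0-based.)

[0, 5, 7, 11, 12, 13, 17, 24, 25, 27, 28, 30, 35, 37, 37]

i=0 j=0: A[i]=17>B[j]=0 take 0, j++
i=0 j=1: A[i]=17>B[j]=5 take 5, j++
i=0 j=2: A[i]=17>B[j]=7 take 7, j++
i=0 j=3: A[i]=17>B[j]=11 take 11, j++
i=0 j=4: A[i]=17>B[j]=12 take 12, j++
i=0 j=5: A[i]=17>B[j]=13 take 13, j++
i=0 j=6: A[i]=17<=B[j]=35 take 17, i++
i=1 j=6: A[i]=24<=B[j]=35 take 24, i++
i=2 j=6: A[i]=25<=B[j]=35 take 25, i++
i=3 j=6: A[i]=27<=B[j]=35 take 27, i++
i=4 j=6: A[i]=28<=B[j]=35 take 28, i++
i=5 j=6: A[i]=30<=B[j]=35 take 30, i++
i=6 j=6: A[i]=37>B[j]=35 take 35, j++
i=6 j=7: A[i]=37<=B[j]=37 take 37, i++
i=7 j=7: A done, take B[j]=37, j++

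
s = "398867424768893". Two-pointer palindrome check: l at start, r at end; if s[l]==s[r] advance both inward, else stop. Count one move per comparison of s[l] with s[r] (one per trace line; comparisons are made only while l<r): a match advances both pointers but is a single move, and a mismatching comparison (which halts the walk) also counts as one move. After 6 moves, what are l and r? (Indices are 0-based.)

l=0 r=14: '3'=='3', l++,r--
l=1 r=13: '9'=='9', l++,r--
l=2 r=12: '8'=='8', l++,r--
l=3 r=11: '8'=='8', l++,r--
l=4 r=10: '6'=='6', l++,r--
l=5 r=9: '7'=='7', l++,r--

l=6, r=8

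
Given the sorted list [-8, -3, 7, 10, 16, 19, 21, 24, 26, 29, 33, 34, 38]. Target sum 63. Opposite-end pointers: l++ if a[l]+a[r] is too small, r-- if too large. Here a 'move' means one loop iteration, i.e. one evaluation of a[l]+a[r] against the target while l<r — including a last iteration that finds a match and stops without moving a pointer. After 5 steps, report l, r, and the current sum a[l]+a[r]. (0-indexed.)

l=0 r=12: -8+38=30 <63, l++
l=1 r=12: -3+38=35 <63, l++
l=2 r=12: 7+38=45 <63, l++
l=3 r=12: 10+38=48 <63, l++
l=4 r=12: 16+38=54 <63, l++

l=5, r=12, sum=57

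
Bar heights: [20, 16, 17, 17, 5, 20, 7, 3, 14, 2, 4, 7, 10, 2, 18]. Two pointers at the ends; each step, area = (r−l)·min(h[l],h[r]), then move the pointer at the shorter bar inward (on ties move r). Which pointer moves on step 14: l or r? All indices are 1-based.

r

l=1 r=15: min(20,18)*14=252 best=252 *, r--
l=1 r=14: min(20,2)*13=26 best=252, r--
l=1 r=13: min(20,10)*12=120 best=252, r--
l=1 r=12: min(20,7)*11=77 best=252, r--
l=1 r=11: min(20,4)*10=40 best=252, r--
l=1 r=10: min(20,2)*9=18 best=252, r--
l=1 r=9: min(20,14)*8=112 best=252, r--
l=1 r=8: min(20,3)*7=21 best=252, r--
l=1 r=7: min(20,7)*6=42 best=252, r--
l=1 r=6: min(20,20)*5=100 best=252, r--
l=1 r=5: min(20,5)*4=20 best=252, r--
l=1 r=4: min(20,17)*3=51 best=252, r--
l=1 r=3: min(20,17)*2=34 best=252, r--
l=1 r=2: min(20,16)*1=16 best=252, r--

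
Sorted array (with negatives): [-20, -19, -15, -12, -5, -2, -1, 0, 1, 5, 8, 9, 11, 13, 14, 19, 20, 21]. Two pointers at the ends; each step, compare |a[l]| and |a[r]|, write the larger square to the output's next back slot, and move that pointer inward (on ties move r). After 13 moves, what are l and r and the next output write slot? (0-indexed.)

[0,17] |-20|<=|21| out[17]=441 → r--
[0,16] |-20|<=|20| out[16]=400 → r--
[0,15] |-20|>|19| out[15]=400 → l++
[1,15] |-19|<=|19| out[14]=361 → r--
[1,14] |-19|>|14| out[13]=361 → l++
[2,14] |-15|>|14| out[12]=225 → l++
[3,14] |-12|<=|14| out[11]=196 → r--
[3,13] |-12|<=|13| out[10]=169 → r--
[3,12] |-12|>|11| out[9]=144 → l++
[4,12] |-5|<=|11| out[8]=121 → r--
[4,11] |-5|<=|9| out[7]=81 → r--
[4,10] |-5|<=|8| out[6]=64 → r--
[4,9] |-5|<=|5| out[5]=25 → r--

l=4, r=8, next write slot=4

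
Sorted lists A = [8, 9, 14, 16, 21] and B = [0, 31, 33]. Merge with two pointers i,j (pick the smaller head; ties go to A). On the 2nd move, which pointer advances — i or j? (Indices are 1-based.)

[i=1,j=1] A[i]=8>B[j]=0 take 0 → j++
[i=1,j=2] A[i]=8<=B[j]=31 take 8 → i++

i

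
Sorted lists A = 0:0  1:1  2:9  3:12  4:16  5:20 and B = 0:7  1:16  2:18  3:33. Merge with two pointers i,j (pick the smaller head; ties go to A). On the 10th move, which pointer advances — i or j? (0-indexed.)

[i=0,j=0] A[i]=0<=B[j]=7 take 0 → i++
[i=1,j=0] A[i]=1<=B[j]=7 take 1 → i++
[i=2,j=0] A[i]=9>B[j]=7 take 7 → j++
[i=2,j=1] A[i]=9<=B[j]=16 take 9 → i++
[i=3,j=1] A[i]=12<=B[j]=16 take 12 → i++
[i=4,j=1] A[i]=16<=B[j]=16 take 16 → i++
[i=5,j=1] A[i]=20>B[j]=16 take 16 → j++
[i=5,j=2] A[i]=20>B[j]=18 take 18 → j++
[i=5,j=3] A[i]=20<=B[j]=33 take 20 → i++
[i=6,j=3] A done, take B[j]=33 → j++

j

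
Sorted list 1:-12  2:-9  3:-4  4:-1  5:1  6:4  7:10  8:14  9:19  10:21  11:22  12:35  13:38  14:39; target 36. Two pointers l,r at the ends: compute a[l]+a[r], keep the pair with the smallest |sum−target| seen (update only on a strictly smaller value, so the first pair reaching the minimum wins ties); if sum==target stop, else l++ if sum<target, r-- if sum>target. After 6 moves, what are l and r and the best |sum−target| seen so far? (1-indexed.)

[1,14] -12+39=27 d=9 * → l++
[2,14] -9+39=30 d=6 * → l++
[3,14] -4+39=35 d=1 * → l++
[4,14] -1+39=38 d=2 → r--
[4,13] -1+38=37 d=1 → r--
[4,12] -1+35=34 d=2 → l++

l=5, r=12, best |Δ|=1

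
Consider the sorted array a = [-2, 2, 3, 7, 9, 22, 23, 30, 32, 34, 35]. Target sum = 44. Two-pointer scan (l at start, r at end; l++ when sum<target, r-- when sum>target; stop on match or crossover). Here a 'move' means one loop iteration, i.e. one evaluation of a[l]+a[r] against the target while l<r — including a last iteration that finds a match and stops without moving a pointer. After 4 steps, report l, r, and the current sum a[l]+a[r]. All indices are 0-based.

l=4, r=10, sum=44

[0,10] -2+35=33 <44 → l++
[1,10] 2+35=37 <44 → l++
[2,10] 3+35=38 <44 → l++
[3,10] 7+35=42 <44 → l++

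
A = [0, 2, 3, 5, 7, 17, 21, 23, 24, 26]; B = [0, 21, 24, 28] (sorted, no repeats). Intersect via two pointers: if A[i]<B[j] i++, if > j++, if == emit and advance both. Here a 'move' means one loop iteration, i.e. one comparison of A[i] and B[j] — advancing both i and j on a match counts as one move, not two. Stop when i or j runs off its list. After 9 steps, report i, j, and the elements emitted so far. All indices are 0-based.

i=9, j=3, emitted=[0, 21, 24]

[i=0,j=0] 0==0 emit → i++,j++
[i=1,j=1] 2<21 → i++
[i=2,j=1] 3<21 → i++
[i=3,j=1] 5<21 → i++
[i=4,j=1] 7<21 → i++
[i=5,j=1] 17<21 → i++
[i=6,j=1] 21==21 emit → i++,j++
[i=7,j=2] 23<24 → i++
[i=8,j=2] 24==24 emit → i++,j++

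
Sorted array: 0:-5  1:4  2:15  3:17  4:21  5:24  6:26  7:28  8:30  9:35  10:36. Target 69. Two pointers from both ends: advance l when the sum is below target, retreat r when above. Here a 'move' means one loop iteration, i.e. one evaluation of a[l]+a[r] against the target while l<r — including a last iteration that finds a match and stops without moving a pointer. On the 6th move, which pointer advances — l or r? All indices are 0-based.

l

l=0 r=10: -5+36=31 <69, l++
l=1 r=10: 4+36=40 <69, l++
l=2 r=10: 15+36=51 <69, l++
l=3 r=10: 17+36=53 <69, l++
l=4 r=10: 21+36=57 <69, l++
l=5 r=10: 24+36=60 <69, l++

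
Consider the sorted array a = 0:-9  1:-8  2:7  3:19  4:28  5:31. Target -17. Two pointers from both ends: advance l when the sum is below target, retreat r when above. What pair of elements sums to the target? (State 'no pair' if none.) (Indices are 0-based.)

l=0 r=5: -9+31=22 >-17, r--
l=0 r=4: -9+28=19 >-17, r--
l=0 r=3: -9+19=10 >-17, r--
l=0 r=2: -9+7=-2 >-17, r--
l=0 r=1: -9+-8=-17, found

(-9, -8)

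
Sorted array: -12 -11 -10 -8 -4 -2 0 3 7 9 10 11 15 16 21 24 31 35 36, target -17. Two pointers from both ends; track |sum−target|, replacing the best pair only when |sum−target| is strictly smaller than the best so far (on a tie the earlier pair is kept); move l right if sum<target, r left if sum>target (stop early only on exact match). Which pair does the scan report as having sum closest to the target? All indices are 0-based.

pair (-12, -4) with sum -16 (|Δ|=1)

[0,18] -12+36=24 d=41 * → r--
[0,17] -12+35=23 d=40 * → r--
[0,16] -12+31=19 d=36 * → r--
[0,15] -12+24=12 d=29 * → r--
[0,14] -12+21=9 d=26 * → r--
[0,13] -12+16=4 d=21 * → r--
[0,12] -12+15=3 d=20 * → r--
[0,11] -12+11=-1 d=16 * → r--
[0,10] -12+10=-2 d=15 * → r--
[0,9] -12+9=-3 d=14 * → r--
[0,8] -12+7=-5 d=12 * → r--
[0,7] -12+3=-9 d=8 * → r--
[0,6] -12+0=-12 d=5 * → r--
[0,5] -12+-2=-14 d=3 * → r--
[0,4] -12+-4=-16 d=1 * → r--
[0,3] -12+-8=-20 d=3 → l++
[1,3] -11+-8=-19 d=2 → l++
[2,3] -10+-8=-18 d=1 → l++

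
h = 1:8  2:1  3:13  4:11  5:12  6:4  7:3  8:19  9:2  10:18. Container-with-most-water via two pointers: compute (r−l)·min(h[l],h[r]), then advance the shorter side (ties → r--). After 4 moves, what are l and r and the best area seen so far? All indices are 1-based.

[1,10] min(8,18)*9=72 best=72 * → l++
[2,10] min(1,18)*8=8 best=72 → l++
[3,10] min(13,18)*7=91 best=91 * → l++
[4,10] min(11,18)*6=66 best=91 → l++

l=5, r=10, best area=91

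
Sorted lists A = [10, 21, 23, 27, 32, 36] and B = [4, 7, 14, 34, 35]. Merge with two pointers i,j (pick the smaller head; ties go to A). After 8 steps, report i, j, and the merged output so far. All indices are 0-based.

i=0 j=0: A[i]=10>B[j]=4 take 4, j++
i=0 j=1: A[i]=10>B[j]=7 take 7, j++
i=0 j=2: A[i]=10<=B[j]=14 take 10, i++
i=1 j=2: A[i]=21>B[j]=14 take 14, j++
i=1 j=3: A[i]=21<=B[j]=34 take 21, i++
i=2 j=3: A[i]=23<=B[j]=34 take 23, i++
i=3 j=3: A[i]=27<=B[j]=34 take 27, i++
i=4 j=3: A[i]=32<=B[j]=34 take 32, i++

i=5, j=3, merged so far=[4, 7, 10, 14, 21, 23, 27, 32]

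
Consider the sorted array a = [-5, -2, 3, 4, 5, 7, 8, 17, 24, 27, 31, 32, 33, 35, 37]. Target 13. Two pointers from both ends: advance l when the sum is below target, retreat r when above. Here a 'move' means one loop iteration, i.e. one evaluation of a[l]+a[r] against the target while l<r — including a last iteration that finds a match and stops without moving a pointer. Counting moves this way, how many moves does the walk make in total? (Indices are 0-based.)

l=0 r=14: -5+37=32 >13, r--
l=0 r=13: -5+35=30 >13, r--
l=0 r=12: -5+33=28 >13, r--
l=0 r=11: -5+32=27 >13, r--
l=0 r=10: -5+31=26 >13, r--
l=0 r=9: -5+27=22 >13, r--
l=0 r=8: -5+24=19 >13, r--
l=0 r=7: -5+17=12 <13, l++
l=1 r=7: -2+17=15 >13, r--
l=1 r=6: -2+8=6 <13, l++
l=2 r=6: 3+8=11 <13, l++
l=3 r=6: 4+8=12 <13, l++
l=4 r=6: 5+8=13, found

13 moves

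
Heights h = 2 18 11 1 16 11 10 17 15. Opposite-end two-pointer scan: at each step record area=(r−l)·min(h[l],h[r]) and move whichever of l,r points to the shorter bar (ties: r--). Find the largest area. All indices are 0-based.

max area = 105

[0,8] min(2,15)*8=16 best=16 * → l++
[1,8] min(18,15)*7=105 best=105 * → r--
[1,7] min(18,17)*6=102 best=105 → r--
[1,6] min(18,10)*5=50 best=105 → r--
[1,5] min(18,11)*4=44 best=105 → r--
[1,4] min(18,16)*3=48 best=105 → r--
[1,3] min(18,1)*2=2 best=105 → r--
[1,2] min(18,11)*1=11 best=105 → r--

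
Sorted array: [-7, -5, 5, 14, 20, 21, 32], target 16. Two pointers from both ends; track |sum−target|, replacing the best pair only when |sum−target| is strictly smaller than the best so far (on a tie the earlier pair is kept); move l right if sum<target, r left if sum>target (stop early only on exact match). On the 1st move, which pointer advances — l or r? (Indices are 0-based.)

r

[0,6] -7+32=25 d=9 * → r--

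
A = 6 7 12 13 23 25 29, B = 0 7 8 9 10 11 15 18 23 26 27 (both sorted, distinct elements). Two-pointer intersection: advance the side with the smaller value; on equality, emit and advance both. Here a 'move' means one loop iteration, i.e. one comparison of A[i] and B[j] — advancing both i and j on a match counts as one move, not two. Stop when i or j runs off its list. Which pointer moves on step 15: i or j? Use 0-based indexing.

j

[i=0,j=0] 6>0 → j++
[i=0,j=1] 6<7 → i++
[i=1,j=1] 7==7 emit → i++,j++
[i=2,j=2] 12>8 → j++
[i=2,j=3] 12>9 → j++
[i=2,j=4] 12>10 → j++
[i=2,j=5] 12>11 → j++
[i=2,j=6] 12<15 → i++
[i=3,j=6] 13<15 → i++
[i=4,j=6] 23>15 → j++
[i=4,j=7] 23>18 → j++
[i=4,j=8] 23==23 emit → i++,j++
[i=5,j=9] 25<26 → i++
[i=6,j=9] 29>26 → j++
[i=6,j=10] 29>27 → j++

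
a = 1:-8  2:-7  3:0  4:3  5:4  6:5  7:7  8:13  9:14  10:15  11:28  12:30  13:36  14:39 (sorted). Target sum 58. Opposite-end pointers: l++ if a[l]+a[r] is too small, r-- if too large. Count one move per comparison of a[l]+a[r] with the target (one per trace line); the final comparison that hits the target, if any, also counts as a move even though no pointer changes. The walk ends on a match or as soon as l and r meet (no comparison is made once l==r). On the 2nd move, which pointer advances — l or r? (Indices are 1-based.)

l

l=1 r=14: -8+39=31 <58, l++
l=2 r=14: -7+39=32 <58, l++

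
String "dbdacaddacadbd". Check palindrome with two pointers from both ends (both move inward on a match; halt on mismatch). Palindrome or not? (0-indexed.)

[0,13] 'd'=='d' → l++,r--
[1,12] 'b'=='b' → l++,r--
[2,11] 'd'=='d' → l++,r--
[3,10] 'a'=='a' → l++,r--
[4,9] 'c'=='c' → l++,r--
[5,8] 'a'=='a' → l++,r--
[6,7] 'd'=='d' → l++,r--

palindrome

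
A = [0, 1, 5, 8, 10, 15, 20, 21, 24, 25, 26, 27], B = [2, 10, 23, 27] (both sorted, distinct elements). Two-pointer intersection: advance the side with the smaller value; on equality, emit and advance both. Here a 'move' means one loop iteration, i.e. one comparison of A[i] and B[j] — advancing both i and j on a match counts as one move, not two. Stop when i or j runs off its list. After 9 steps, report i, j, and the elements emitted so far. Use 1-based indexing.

i=9, j=3, emitted=[10]

i=1 j=1: 0<2, i++
i=2 j=1: 1<2, i++
i=3 j=1: 5>2, j++
i=3 j=2: 5<10, i++
i=4 j=2: 8<10, i++
i=5 j=2: 10==10 emit, i++,j++
i=6 j=3: 15<23, i++
i=7 j=3: 20<23, i++
i=8 j=3: 21<23, i++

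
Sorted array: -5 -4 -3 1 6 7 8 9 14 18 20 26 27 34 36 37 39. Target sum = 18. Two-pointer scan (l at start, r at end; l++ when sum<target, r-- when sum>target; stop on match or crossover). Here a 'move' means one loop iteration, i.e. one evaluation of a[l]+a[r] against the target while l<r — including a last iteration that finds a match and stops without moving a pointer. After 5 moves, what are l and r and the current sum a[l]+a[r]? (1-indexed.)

l=1, r=12, sum=21

l=1 r=17: -5+39=34 >18, r--
l=1 r=16: -5+37=32 >18, r--
l=1 r=15: -5+36=31 >18, r--
l=1 r=14: -5+34=29 >18, r--
l=1 r=13: -5+27=22 >18, r--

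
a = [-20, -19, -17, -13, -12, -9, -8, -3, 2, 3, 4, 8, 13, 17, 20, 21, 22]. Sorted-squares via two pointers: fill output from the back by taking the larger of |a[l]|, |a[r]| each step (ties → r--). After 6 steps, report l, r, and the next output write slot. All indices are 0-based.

[0,16] |-20|<=|22| out[16]=484 → r--
[0,15] |-20|<=|21| out[15]=441 → r--
[0,14] |-20|<=|20| out[14]=400 → r--
[0,13] |-20|>|17| out[13]=400 → l++
[1,13] |-19|>|17| out[12]=361 → l++
[2,13] |-17|<=|17| out[11]=289 → r--

l=2, r=12, next write slot=10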